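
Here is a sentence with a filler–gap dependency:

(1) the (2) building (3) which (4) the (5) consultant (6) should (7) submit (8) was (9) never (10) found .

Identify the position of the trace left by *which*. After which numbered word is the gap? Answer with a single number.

'which' is the direct object of 'submit'. It moves to the left edge, and the trace sits right after 'submit':
The building which the consultant should submit ___ was never found.
'submit' is word 7.

7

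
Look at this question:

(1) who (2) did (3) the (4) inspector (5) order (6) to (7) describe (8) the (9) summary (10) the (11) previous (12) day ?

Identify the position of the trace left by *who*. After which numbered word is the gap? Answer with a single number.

Pre-movement form: The inspector did order who to describe the summary the previous day.
The filler 'who' is interpreted as the direct object of 'order'. Wh-movement fronts it, leaving a gap right after 'order':
Who did the inspector order ___ to describe the summary the previous day?
'order' is word 5.

5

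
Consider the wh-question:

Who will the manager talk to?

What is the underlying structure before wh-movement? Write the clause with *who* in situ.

'who' functions as the object of the preposition 'to'. Wh-movement fronts it, leaving a gap right after 'to':
Who will the manager talk to ___?

The manager will talk to who.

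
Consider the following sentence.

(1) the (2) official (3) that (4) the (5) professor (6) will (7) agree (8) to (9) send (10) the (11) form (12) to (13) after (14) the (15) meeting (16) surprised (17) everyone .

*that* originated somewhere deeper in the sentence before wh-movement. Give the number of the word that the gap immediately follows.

The filler 'that' is interpreted as the object of the preposition 'to' (recipient of 'send'). Wh-movement fronts it, leaving a gap right after 'to':
The official that the professor will agree to send the form to ___ after the meeting surprised everyone.
'to' is word 12.

12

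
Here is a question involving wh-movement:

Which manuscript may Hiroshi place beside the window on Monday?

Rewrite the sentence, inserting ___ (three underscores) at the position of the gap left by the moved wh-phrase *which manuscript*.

In situ: Hiroshi may place which manuscript beside the window on Monday.
'which manuscript' functions as the direct object of 'place'. The gap is right after 'place'.

Which manuscript may Hiroshi place ___ beside the window on Monday?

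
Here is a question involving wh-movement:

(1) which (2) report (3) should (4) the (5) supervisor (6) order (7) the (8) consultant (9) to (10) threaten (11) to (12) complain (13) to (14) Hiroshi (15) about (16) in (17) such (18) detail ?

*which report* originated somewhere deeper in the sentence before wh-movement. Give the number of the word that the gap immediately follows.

15

Underlying clause: The supervisor should order the consultant to threaten to complain to Hiroshi about which report in such detail.
'which report' functions as the object of the preposition 'about'. Fronting leaves a gap immediately after 'about':
Which report should the supervisor order the consultant to threaten to complain to Hiroshi about ___ in such detail?
'about' is word 15.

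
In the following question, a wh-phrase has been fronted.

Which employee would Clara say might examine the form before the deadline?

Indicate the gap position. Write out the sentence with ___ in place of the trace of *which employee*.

Pre-movement form: Clara would say which employee might examine the form before the deadline.
The filler 'which employee' is interpreted as the subject of the clause embedded under 'say'. The gap is right after 'say'.

Which employee would Clara say ___ might examine the form before the deadline?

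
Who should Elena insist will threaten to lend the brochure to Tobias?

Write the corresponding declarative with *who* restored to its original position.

'who' functions as the subject of the clause embedded under 'insist'. Wh-movement fronts it, leaving a gap right after 'insist':
Who should Elena insist ___ will threaten to lend the brochure to Tobias?

Elena should insist who will threaten to lend the brochure to Tobias.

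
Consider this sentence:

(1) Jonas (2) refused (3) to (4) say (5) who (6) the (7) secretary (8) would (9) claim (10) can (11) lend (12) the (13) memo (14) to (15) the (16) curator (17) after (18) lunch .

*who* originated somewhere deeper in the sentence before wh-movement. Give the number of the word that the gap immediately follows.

9

Pre-movement form: The secretary would claim who can lend the memo to the curator after lunch.
'who' is the subject of the clause embedded under 'claim'. Fronting leaves a gap immediately after 'claim':
Jonas refused to say who the secretary would claim ___ can lend the memo to the curator after lunch.
'claim' is word 9.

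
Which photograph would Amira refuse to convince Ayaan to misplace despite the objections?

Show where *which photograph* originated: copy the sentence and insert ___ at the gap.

Underlying clause: Amira would refuse to convince Ayaan to misplace which photograph despite the objections.
The filler 'which photograph' is interpreted as the direct object of 'misplace'. The gap is right after 'misplace'.

Which photograph would Amira refuse to convince Ayaan to misplace ___ despite the objections?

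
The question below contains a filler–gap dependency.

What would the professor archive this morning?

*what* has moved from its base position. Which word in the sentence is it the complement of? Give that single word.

In situ: The professor would archive what this morning.
'what' is the direct object of 'archive'. Fronting leaves a gap immediately after 'archive':
What would the professor archive ___ this morning?

archive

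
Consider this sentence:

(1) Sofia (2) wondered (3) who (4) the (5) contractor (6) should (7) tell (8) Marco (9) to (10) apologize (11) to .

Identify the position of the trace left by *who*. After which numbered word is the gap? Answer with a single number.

In situ: The contractor should tell Marco to apologize to who.
'who' functions as the object of the preposition 'to'. Wh-movement fronts it, leaving a gap right after 'to':
Sofia wondered who the contractor should tell Marco to apologize to ___.
'to' is word 11.

11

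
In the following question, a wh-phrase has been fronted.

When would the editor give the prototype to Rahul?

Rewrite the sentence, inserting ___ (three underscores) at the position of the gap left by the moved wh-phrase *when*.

In situ: The editor would give the prototype to Rahul when.
The filler 'when' is interpreted as the temporal adjunct. The gap is right after 'Rahul'.

When would the editor give the prototype to Rahul ___?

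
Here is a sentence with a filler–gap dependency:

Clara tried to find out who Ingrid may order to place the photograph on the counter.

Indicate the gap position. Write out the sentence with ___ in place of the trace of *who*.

Underlying clause: Ingrid may order who to place the photograph on the counter.
The filler 'who' is interpreted as the direct object of 'order'. The gap is right after 'order'.

Clara tried to find out who Ingrid may order ___ to place the photograph on the counter.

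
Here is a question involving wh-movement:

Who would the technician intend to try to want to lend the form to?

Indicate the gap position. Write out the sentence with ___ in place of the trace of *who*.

Who would the technician intend to try to want to lend the form to ___?

In situ: The technician would intend to try to want to lend the form to who.
The filler 'who' is interpreted as the object of the preposition 'to' (recipient of 'lend'). The gap is right after 'to'.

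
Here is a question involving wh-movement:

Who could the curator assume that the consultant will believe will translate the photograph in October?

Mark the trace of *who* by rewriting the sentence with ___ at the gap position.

Underlying clause: The curator could assume that the consultant will believe who will translate the photograph in October.
The filler 'who' is interpreted as the subject of the clause embedded under 'believe'. The gap is right after 'believe'.

Who could the curator assume that the consultant will believe ___ will translate the photograph in October?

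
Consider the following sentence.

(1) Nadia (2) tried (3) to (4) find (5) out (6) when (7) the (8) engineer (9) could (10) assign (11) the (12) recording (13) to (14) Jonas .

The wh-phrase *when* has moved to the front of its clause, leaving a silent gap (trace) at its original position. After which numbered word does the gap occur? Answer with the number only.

14

Underlying clause: The engineer could assign the recording to Jonas when.
The filler 'when' is interpreted as the temporal adjunct. Fronting leaves a gap immediately after 'Jonas':
Nadia tried to find out when the engineer could assign the recording to Jonas ___.
'Jonas' is word 14.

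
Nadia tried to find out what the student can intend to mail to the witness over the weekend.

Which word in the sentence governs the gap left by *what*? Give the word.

mail

Underlying clause: The student can intend to mail what to the witness over the weekend.
'what' is the direct object of 'mail'. Fronting leaves a gap immediately after 'mail':
Nadia tried to find out what the student can intend to mail ___ to the witness over the weekend.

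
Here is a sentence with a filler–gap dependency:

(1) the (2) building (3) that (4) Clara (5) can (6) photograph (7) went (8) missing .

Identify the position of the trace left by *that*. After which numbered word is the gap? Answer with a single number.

6

The filler 'that' is interpreted as the direct object of 'photograph'. Wh-movement fronts it, leaving a gap right after 'photograph':
The building that Clara can photograph ___ went missing.
'photograph' is word 6.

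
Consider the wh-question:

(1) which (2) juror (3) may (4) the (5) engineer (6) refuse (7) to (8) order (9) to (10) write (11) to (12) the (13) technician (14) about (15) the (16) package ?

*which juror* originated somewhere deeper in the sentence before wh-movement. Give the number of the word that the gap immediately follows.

Underlying clause: The engineer may refuse to order which juror to write to the technician about the package.
'which juror' functions as the direct object of 'order'. It moves to the left edge, and the trace sits right after 'order':
Which juror may the engineer refuse to order ___ to write to the technician about the package?
'order' is word 8.

8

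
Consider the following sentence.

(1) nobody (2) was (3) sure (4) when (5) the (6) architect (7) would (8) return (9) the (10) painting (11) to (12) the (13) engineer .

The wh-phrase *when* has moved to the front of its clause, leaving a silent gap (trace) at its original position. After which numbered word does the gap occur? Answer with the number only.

13

Underlying clause: The architect would return the painting to the engineer when.
'when' functions as the temporal adjunct. It moves to the left edge, and the trace sits right after 'engineer':
Nobody was sure when the architect would return the painting to the engineer ___.
'engineer' is word 13.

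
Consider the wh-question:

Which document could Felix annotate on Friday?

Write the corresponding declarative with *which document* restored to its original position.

The filler 'which document' is interpreted as the direct object of 'annotate'. Wh-movement fronts it, leaving a gap right after 'annotate':
Which document could Felix annotate ___ on Friday?

Felix could annotate which document on Friday.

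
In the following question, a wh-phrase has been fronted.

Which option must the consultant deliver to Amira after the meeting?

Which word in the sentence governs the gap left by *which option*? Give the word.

deliver

Underlying clause: The consultant must deliver which option to Amira after the meeting.
'which option' functions as the direct object of 'deliver'. Fronting leaves a gap immediately after 'deliver':
Which option must the consultant deliver ___ to Amira after the meeting?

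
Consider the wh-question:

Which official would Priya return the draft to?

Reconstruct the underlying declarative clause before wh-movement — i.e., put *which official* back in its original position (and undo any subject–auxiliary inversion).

'which official' functions as the object of the preposition 'to' (recipient of 'return'). It moves to the left edge, and the trace sits right after 'to':
Which official would Priya return the draft to ___?

Priya would return the draft to which official.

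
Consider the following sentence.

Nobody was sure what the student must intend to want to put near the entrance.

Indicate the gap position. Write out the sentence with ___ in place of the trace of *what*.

Nobody was sure what the student must intend to want to put ___ near the entrance.

Underlying clause: The student must intend to want to put what near the entrance.
The filler 'what' is interpreted as the direct object of 'put'. The gap is right after 'put'.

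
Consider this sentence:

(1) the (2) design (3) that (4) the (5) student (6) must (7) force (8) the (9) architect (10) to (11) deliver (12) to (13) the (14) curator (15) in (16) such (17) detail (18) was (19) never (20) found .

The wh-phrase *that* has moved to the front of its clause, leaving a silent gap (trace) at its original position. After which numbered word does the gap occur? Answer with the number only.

11

'that' functions as the direct object of 'deliver'. It moves to the left edge, and the trace sits right after 'deliver':
The design that the student must force the architect to deliver ___ to the curator in such detail was never found.
'deliver' is word 11.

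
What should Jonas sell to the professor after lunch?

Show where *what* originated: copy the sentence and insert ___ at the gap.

What should Jonas sell ___ to the professor after lunch?

Before movement: Jonas should sell what to the professor after lunch.
'what' is the direct object of 'sell'. The gap is right after 'sell'.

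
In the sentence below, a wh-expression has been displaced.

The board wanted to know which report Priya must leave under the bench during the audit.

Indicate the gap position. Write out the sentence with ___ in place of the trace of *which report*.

In situ: Priya must leave which report under the bench during the audit.
The filler 'which report' is interpreted as the direct object of 'leave'. The gap is right after 'leave'.

The board wanted to know which report Priya must leave ___ under the bench during the audit.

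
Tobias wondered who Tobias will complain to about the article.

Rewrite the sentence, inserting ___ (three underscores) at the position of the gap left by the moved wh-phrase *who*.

Tobias wondered who Tobias will complain to ___ about the article.

In situ: Tobias will complain to who about the article.
The filler 'who' is interpreted as the object of the preposition 'to'. The gap is right after 'to'.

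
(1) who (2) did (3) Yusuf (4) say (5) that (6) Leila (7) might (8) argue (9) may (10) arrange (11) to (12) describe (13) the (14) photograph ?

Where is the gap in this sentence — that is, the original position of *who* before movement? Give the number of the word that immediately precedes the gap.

Underlying clause: Yusuf did say that Leila might argue who may arrange to describe the photograph.
'who' is the subject of the clause embedded under 'argue'. Fronting leaves a gap immediately after 'argue':
Who did Yusuf say that Leila might argue ___ may arrange to describe the photograph?
'argue' is word 8.

8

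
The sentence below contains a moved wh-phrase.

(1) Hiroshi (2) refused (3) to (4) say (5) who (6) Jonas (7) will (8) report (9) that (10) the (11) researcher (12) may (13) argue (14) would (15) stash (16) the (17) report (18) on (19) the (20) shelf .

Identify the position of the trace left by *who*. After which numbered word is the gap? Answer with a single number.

Before movement: Jonas will report that the researcher may argue who would stash the report on the shelf.
The filler 'who' is interpreted as the subject of the clause embedded under 'argue'. Wh-movement fronts it, leaving a gap right after 'argue':
Hiroshi refused to say who Jonas will report that the researcher may argue ___ would stash the report on the shelf.
'argue' is word 13.

13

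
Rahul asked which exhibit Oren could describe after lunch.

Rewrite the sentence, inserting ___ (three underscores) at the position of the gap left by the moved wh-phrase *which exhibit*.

In situ: Oren could describe which exhibit after lunch.
'which exhibit' is the direct object of 'describe'. The gap is right after 'describe'.

Rahul asked which exhibit Oren could describe ___ after lunch.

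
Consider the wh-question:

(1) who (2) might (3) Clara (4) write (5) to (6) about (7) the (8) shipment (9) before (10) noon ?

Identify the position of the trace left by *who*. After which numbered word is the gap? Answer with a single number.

5

Pre-movement form: Clara might write to who about the shipment before noon.
'who' functions as the object of the preposition 'to'. Wh-movement fronts it, leaving a gap right after 'to':
Who might Clara write to ___ about the shipment before noon?
'to' is word 5.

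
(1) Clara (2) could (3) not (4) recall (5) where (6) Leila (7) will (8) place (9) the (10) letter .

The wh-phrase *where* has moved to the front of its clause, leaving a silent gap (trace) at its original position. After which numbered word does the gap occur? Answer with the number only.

10

In situ: Leila will place the letter where.
The filler 'where' is interpreted as the locative complement of 'place'. Fronting leaves a gap immediately after 'letter':
Clara could not recall where Leila will place the letter ___.
'letter' is word 10.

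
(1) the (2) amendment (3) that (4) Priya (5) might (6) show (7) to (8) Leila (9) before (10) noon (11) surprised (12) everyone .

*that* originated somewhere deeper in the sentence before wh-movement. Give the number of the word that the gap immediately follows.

6

The filler 'that' is interpreted as the direct object of 'show'. Fronting leaves a gap immediately after 'show':
The amendment that Priya might show ___ to Leila before noon surprised everyone.
'show' is word 6.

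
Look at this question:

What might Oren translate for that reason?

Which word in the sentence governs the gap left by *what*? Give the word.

Before movement: Oren might translate what for that reason.
'what' is the direct object of 'translate'. Fronting leaves a gap immediately after 'translate':
What might Oren translate ___ for that reason?

translate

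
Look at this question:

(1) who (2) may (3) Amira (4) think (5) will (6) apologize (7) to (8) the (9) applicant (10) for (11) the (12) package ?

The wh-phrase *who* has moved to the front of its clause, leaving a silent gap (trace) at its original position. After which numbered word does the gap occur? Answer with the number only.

Pre-movement form: Amira may think who will apologize to the applicant for the package.
'who' is the subject of the clause embedded under 'think'. Wh-movement fronts it, leaving a gap right after 'think':
Who may Amira think ___ will apologize to the applicant for the package?
'think' is word 4.

4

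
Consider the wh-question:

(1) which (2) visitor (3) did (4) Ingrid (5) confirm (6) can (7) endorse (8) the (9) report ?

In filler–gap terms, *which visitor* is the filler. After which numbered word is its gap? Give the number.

5

Pre-movement form: Ingrid did confirm which visitor can endorse the report.
'which visitor' is the subject of the clause embedded under 'confirm'. It moves to the left edge, and the trace sits right after 'confirm':
Which visitor did Ingrid confirm ___ can endorse the report?
'confirm' is word 5.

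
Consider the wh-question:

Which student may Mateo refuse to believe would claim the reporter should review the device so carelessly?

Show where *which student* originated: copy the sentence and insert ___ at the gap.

Before movement: Mateo may refuse to believe which student would claim the reporter should review the device so carelessly.
The filler 'which student' is interpreted as the subject of the clause embedded under 'believe'. The gap is right after 'believe'.

Which student may Mateo refuse to believe ___ would claim the reporter should review the device so carelessly?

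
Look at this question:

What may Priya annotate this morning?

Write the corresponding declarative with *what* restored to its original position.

The filler 'what' is interpreted as the direct object of 'annotate'. Fronting leaves a gap immediately after 'annotate':
What may Priya annotate ___ this morning?

Priya may annotate what this morning.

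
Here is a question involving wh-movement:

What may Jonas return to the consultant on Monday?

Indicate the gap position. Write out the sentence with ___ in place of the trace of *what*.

What may Jonas return ___ to the consultant on Monday?

Pre-movement form: Jonas may return what to the consultant on Monday.
'what' is the direct object of 'return'. The gap is right after 'return'.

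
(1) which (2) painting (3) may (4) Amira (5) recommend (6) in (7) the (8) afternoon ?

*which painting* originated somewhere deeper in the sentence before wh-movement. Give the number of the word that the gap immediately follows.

5

In situ: Amira may recommend which painting in the afternoon.
'which painting' is the direct object of 'recommend'. Fronting leaves a gap immediately after 'recommend':
Which painting may Amira recommend ___ in the afternoon?
'recommend' is word 5.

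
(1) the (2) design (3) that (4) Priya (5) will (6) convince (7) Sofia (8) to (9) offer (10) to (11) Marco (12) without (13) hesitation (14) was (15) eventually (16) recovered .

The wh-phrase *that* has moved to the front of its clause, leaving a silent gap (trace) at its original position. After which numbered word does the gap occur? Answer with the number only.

The filler 'that' is interpreted as the direct object of 'offer'. Fronting leaves a gap immediately after 'offer':
The design that Priya will convince Sofia to offer ___ to Marco without hesitation was eventually recovered.
'offer' is word 9.

9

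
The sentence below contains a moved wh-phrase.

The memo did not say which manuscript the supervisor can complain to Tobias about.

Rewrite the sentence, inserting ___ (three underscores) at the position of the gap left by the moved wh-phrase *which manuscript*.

In situ: The supervisor can complain to Tobias about which manuscript.
The filler 'which manuscript' is interpreted as the object of the preposition 'about'. The gap is right after 'about'.

The memo did not say which manuscript the supervisor can complain to Tobias about ___.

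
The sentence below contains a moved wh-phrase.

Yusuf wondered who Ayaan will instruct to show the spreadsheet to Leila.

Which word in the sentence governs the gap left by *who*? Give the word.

instruct

In situ: Ayaan will instruct who to show the spreadsheet to Leila.
'who' is the direct object of 'instruct'. Fronting leaves a gap immediately after 'instruct':
Yusuf wondered who Ayaan will instruct ___ to show the spreadsheet to Leila.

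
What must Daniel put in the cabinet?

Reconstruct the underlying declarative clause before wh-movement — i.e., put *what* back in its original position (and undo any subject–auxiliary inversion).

The filler 'what' is interpreted as the direct object of 'put'. Fronting leaves a gap immediately after 'put':
What must Daniel put ___ in the cabinet?

Daniel must put what in the cabinet.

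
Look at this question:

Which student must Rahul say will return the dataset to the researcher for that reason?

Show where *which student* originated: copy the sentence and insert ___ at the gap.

Which student must Rahul say ___ will return the dataset to the researcher for that reason?

Pre-movement form: Rahul must say which student will return the dataset to the researcher for that reason.
'which student' is the subject of the clause embedded under 'say'. The gap is right after 'say'.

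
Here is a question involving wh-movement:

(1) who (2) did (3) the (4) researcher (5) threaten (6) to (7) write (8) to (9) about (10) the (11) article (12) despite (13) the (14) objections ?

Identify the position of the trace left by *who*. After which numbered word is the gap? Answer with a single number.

Before movement: The researcher did threaten to write to who about the article despite the objections.
The filler 'who' is interpreted as the object of the preposition 'to'. It moves to the left edge, and the trace sits right after 'to':
Who did the researcher threaten to write to ___ about the article despite the objections?
'to' is word 8.

8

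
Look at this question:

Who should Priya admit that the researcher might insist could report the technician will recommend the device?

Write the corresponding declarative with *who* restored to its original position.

'who' is the subject of the clause embedded under 'insist'. It moves to the left edge, and the trace sits right after 'insist':
Who should Priya admit that the researcher might insist ___ could report the technician will recommend the device?

Priya should admit that the researcher might insist who could report the technician will recommend the device.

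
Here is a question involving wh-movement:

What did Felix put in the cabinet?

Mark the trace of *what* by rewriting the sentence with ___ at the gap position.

Before movement: Felix did put what in the cabinet.
'what' functions as the direct object of 'put'. The gap is right after 'put'.

What did Felix put ___ in the cabinet?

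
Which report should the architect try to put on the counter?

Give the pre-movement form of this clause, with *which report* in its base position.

The filler 'which report' is interpreted as the direct object of 'put'. Fronting leaves a gap immediately after 'put':
Which report should the architect try to put ___ on the counter?

The architect should try to put which report on the counter.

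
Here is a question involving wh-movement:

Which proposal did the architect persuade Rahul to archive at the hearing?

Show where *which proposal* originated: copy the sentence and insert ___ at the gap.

Which proposal did the architect persuade Rahul to archive ___ at the hearing?

Before movement: The architect did persuade Rahul to archive which proposal at the hearing.
'which proposal' functions as the direct object of 'archive'. The gap is right after 'archive'.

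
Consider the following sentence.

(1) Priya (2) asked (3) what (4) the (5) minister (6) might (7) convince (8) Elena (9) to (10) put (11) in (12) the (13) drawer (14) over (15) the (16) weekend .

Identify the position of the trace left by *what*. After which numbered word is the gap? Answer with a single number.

10

In situ: The minister might convince Elena to put what in the drawer over the weekend.
'what' is the direct object of 'put'. Fronting leaves a gap immediately after 'put':
Priya asked what the minister might convince Elena to put ___ in the drawer over the weekend.
'put' is word 10.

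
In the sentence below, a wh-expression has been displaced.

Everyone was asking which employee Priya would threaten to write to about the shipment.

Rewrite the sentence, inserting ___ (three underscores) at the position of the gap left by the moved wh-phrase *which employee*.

Everyone was asking which employee Priya would threaten to write to ___ about the shipment.

Pre-movement form: Priya would threaten to write to which employee about the shipment.
The filler 'which employee' is interpreted as the object of the preposition 'to'. The gap is right after 'to'.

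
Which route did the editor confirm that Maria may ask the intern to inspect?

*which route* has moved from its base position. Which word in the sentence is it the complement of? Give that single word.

Before movement: The editor did confirm that Maria may ask the intern to inspect which route.
'which route' is the direct object of 'inspect'. Fronting leaves a gap immediately after 'inspect':
Which route did the editor confirm that Maria may ask the intern to inspect ___?

inspect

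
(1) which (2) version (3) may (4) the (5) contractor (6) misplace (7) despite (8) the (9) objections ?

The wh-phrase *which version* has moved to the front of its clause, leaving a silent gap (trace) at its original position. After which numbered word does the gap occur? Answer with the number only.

Before movement: The contractor may misplace which version despite the objections.
'which version' is the direct object of 'misplace'. It moves to the left edge, and the trace sits right after 'misplace':
Which version may the contractor misplace ___ despite the objections?
'misplace' is word 6.

6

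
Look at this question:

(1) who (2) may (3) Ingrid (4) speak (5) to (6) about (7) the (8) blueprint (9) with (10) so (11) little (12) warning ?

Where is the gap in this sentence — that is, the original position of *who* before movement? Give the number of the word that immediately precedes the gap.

Underlying clause: Ingrid may speak to who about the blueprint with so little warning.
'who' functions as the object of the preposition 'to'. It moves to the left edge, and the trace sits right after 'to':
Who may Ingrid speak to ___ about the blueprint with so little warning?
'to' is word 5.

5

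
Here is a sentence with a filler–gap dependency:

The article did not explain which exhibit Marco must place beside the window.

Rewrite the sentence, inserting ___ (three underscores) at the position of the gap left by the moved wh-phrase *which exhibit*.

The article did not explain which exhibit Marco must place ___ beside the window.

Pre-movement form: Marco must place which exhibit beside the window.
The filler 'which exhibit' is interpreted as the direct object of 'place'. The gap is right after 'place'.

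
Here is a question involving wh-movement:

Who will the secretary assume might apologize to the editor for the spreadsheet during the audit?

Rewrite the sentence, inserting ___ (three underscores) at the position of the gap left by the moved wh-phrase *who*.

Who will the secretary assume ___ might apologize to the editor for the spreadsheet during the audit?

Before movement: The secretary will assume who might apologize to the editor for the spreadsheet during the audit.
The filler 'who' is interpreted as the subject of the clause embedded under 'assume'. The gap is right after 'assume'.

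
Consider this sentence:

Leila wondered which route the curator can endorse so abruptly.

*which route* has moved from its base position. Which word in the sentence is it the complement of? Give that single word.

endorse

Pre-movement form: The curator can endorse which route so abruptly.
'which route' is the direct object of 'endorse'. Wh-movement fronts it, leaving a gap right after 'endorse':
Leila wondered which route the curator can endorse ___ so abruptly.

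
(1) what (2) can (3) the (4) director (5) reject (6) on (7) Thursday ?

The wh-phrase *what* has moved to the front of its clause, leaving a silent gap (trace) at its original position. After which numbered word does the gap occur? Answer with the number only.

Pre-movement form: The director can reject what on Thursday.
'what' functions as the direct object of 'reject'. It moves to the left edge, and the trace sits right after 'reject':
What can the director reject ___ on Thursday?
'reject' is word 5.

5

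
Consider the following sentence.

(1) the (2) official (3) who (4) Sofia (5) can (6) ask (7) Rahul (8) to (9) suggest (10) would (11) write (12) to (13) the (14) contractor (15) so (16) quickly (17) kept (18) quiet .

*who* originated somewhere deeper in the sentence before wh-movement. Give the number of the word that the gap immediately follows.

9

'who' functions as the subject of the clause embedded under 'suggest'. It moves to the left edge, and the trace sits right after 'suggest':
The official who Sofia can ask Rahul to suggest ___ would write to the contractor so quickly kept quiet.
'suggest' is word 9.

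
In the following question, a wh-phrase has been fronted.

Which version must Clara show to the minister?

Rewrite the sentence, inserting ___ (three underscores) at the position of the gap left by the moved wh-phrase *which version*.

Which version must Clara show ___ to the minister?

Before movement: Clara must show which version to the minister.
The filler 'which version' is interpreted as the direct object of 'show'. The gap is right after 'show'.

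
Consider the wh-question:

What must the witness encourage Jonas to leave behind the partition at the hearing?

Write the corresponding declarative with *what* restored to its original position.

'what' functions as the direct object of 'leave'. Wh-movement fronts it, leaving a gap right after 'leave':
What must the witness encourage Jonas to leave ___ behind the partition at the hearing?

The witness must encourage Jonas to leave what behind the partition at the hearing.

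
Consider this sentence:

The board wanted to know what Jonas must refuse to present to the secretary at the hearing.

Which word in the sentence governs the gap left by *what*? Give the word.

Underlying clause: Jonas must refuse to present what to the secretary at the hearing.
The filler 'what' is interpreted as the direct object of 'present'. Wh-movement fronts it, leaving a gap right after 'present':
The board wanted to know what Jonas must refuse to present ___ to the secretary at the hearing.

present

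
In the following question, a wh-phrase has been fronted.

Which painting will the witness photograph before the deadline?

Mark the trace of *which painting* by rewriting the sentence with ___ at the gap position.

Pre-movement form: The witness will photograph which painting before the deadline.
'which painting' is the direct object of 'photograph'. The gap is right after 'photograph'.

Which painting will the witness photograph ___ before the deadline?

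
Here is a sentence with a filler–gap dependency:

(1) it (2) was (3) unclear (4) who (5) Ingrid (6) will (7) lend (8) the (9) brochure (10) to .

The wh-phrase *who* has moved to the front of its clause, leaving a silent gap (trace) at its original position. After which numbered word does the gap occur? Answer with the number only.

Underlying clause: Ingrid will lend the brochure to who.
'who' functions as the object of the preposition 'to' (recipient of 'lend'). It moves to the left edge, and the trace sits right after 'to':
It was unclear who Ingrid will lend the brochure to ___.
'to' is word 10.

10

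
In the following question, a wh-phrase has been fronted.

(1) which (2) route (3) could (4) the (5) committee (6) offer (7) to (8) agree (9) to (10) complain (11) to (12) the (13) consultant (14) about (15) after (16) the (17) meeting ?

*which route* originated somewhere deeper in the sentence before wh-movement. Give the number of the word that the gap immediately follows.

14

Pre-movement form: The committee could offer to agree to complain to the consultant about which route after the meeting.
'which route' functions as the object of the preposition 'about'. Wh-movement fronts it, leaving a gap right after 'about':
Which route could the committee offer to agree to complain to the consultant about ___ after the meeting?
'about' is word 14.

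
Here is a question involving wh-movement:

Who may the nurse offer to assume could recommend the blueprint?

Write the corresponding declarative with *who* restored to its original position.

The filler 'who' is interpreted as the subject of the clause embedded under 'assume'. Wh-movement fronts it, leaving a gap right after 'assume':
Who may the nurse offer to assume ___ could recommend the blueprint?

The nurse may offer to assume who could recommend the blueprint.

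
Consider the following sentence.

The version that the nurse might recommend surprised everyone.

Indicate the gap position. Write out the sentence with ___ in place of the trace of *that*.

The filler 'that' is interpreted as the direct object of 'recommend'. The gap is right after 'recommend'.

The version that the nurse might recommend ___ surprised everyone.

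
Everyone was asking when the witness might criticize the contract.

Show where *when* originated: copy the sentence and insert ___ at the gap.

Everyone was asking when the witness might criticize the contract ___.

In situ: The witness might criticize the contract when.
The filler 'when' is interpreted as the temporal adjunct. The gap is right after 'contract'.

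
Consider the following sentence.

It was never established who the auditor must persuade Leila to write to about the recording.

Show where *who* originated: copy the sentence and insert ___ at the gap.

It was never established who the auditor must persuade Leila to write to ___ about the recording.

Pre-movement form: The auditor must persuade Leila to write to who about the recording.
The filler 'who' is interpreted as the object of the preposition 'to'. The gap is right after 'to'.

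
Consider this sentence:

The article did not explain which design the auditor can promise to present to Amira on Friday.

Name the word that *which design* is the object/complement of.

present

In situ: The auditor can promise to present which design to Amira on Friday.
The filler 'which design' is interpreted as the direct object of 'present'. It moves to the left edge, and the trace sits right after 'present':
The article did not explain which design the auditor can promise to present ___ to Amira on Friday.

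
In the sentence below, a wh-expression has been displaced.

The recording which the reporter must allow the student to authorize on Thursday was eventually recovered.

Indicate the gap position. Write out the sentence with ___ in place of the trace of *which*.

The filler 'which' is interpreted as the direct object of 'authorize'. The gap is right after 'authorize'.

The recording which the reporter must allow the student to authorize ___ on Thursday was eventually recovered.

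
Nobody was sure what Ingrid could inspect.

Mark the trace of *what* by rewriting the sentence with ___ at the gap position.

Nobody was sure what Ingrid could inspect ___.

Underlying clause: Ingrid could inspect what.
'what' functions as the direct object of 'inspect'. The gap is right after 'inspect'.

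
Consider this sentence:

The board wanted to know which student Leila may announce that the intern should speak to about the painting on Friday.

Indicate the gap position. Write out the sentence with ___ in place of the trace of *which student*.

In situ: Leila may announce that the intern should speak to which student about the painting on Friday.
The filler 'which student' is interpreted as the object of the preposition 'to'. The gap is right after 'to'.

The board wanted to know which student Leila may announce that the intern should speak to ___ about the painting on Friday.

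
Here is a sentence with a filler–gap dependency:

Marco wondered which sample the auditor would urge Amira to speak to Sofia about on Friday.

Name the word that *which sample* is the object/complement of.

about

Underlying clause: The auditor would urge Amira to speak to Sofia about which sample on Friday.
The filler 'which sample' is interpreted as the object of the preposition 'about'. Wh-movement fronts it, leaving a gap right after 'about':
Marco wondered which sample the auditor would urge Amira to speak to Sofia about ___ on Friday.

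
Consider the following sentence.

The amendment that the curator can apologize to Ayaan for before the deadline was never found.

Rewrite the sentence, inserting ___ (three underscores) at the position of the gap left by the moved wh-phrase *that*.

The amendment that the curator can apologize to Ayaan for ___ before the deadline was never found.

'that' is the object of the preposition 'for'. The gap is right after 'for'.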